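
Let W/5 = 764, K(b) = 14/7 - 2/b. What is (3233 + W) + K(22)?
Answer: 77604/11 ≈ 7054.9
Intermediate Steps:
K(b) = 2 - 2/b (K(b) = 14*(⅐) - 2/b = 2 - 2/b)
W = 3820 (W = 5*764 = 3820)
(3233 + W) + K(22) = (3233 + 3820) + (2 - 2/22) = 7053 + (2 - 2*1/22) = 7053 + (2 - 1/11) = 7053 + 21/11 = 77604/11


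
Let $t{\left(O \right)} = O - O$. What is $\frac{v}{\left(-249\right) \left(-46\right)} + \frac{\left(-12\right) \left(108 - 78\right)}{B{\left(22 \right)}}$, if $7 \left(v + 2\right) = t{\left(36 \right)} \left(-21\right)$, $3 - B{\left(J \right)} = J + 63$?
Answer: $\frac{1030819}{234807} \approx 4.3901$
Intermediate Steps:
$t{\left(O \right)} = 0$
$B{\left(J \right)} = -60 - J$ ($B{\left(J \right)} = 3 - \left(J + 63\right) = 3 - \left(63 + J\right) = -60 - J$)
$v = -2$ ($v = -2 + \frac{0 \left(-21\right)}{7} = -2 + \frac{1}{7} \cdot 0 = -2 + 0 = -2$)
$\frac{v}{\left(-249\right) \left(-46\right)} + \frac{\left(-12\right) \left(108 - 78\right)}{B{\left(22 \right)}} = - \frac{2}{\left(-249\right) \left(-46\right)} + \frac{\left(-12\right) \left(108 - 78\right)}{-60 - 22} = - \frac{2}{11454} + \frac{\left(-12\right) 30}{-60 - 22} = \left(-2\right) \frac{1}{11454} - \frac{360}{-82} = - \frac{1}{5727} - - \frac{180}{41} = - \frac{1}{5727} + \frac{180}{41} = \frac{1030819}{234807}$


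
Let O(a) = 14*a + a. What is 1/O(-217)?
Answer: -1/3255 ≈ -0.00030722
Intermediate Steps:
O(a) = 15*a
1/O(-217) = 1/(15*(-217)) = 1/(-3255) = -1/3255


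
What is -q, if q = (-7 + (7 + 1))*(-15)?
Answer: 15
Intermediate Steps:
q = -15 (q = (-7 + 8)*(-15) = 1*(-15) = -15)
-q = -1*(-15) = 15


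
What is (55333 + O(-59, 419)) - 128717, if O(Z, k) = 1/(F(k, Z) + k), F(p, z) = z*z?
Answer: -286197599/3900 ≈ -73384.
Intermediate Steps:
F(p, z) = z²
O(Z, k) = 1/(k + Z²) (O(Z, k) = 1/(Z² + k) = 1/(k + Z²))
(55333 + O(-59, 419)) - 128717 = (55333 + 1/(419 + (-59)²)) - 128717 = (55333 + 1/(419 + 3481)) - 128717 = (55333 + 1/3900) - 128717 = 215798701/3900 - 128717 = -286197599/3900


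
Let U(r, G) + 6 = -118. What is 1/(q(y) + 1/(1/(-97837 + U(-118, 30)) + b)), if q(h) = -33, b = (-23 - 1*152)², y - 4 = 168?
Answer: -3000055624/99001737631 ≈ -0.030303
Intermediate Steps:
y = 172 (y = 4 + 168 = 172)
U(r, G) = -124 (U(r, G) = -6 - 118 = -124)
b = 30625 (b = (-23 - 152)² = (-175)² = 30625)
1/(q(y) + 1/(1/(-97837 + U(-118, 30)) + b)) = 1/(-33 + 1/(1/(-97837 - 124) + 30625)) = 1/(-33 + 1/(1/(-97961) + 30625)) = 1/(-33 + 1/(-1/97961 + 30625)) = 1/(-33 + 1/(3000055624/97961)) = 1/(-33 + 97961/3000055624) = 1/(-99001737631/3000055624) = -3000055624/99001737631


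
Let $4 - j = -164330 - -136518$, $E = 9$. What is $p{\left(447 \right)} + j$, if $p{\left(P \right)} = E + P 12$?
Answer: $33189$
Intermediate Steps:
$j = 27816$ ($j = 4 - \left(-164330 - -136518\right) = 4 - \left(-164330 + 136518\right) = 4 - -27812 = 4 + 27812 = 27816$)
$p{\left(P \right)} = 9 + 12 P$ ($p{\left(P \right)} = 9 + P 12 = 9 + 12 P$)
$p{\left(447 \right)} + j = \left(9 + 12 \cdot 447\right) + 27816 = \left(9 + 5364\right) + 27816 = 5373 + 27816 = 33189$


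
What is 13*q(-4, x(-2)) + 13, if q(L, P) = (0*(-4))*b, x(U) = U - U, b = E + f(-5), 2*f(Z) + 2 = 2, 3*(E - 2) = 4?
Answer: 13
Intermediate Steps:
E = 10/3 (E = 2 + (⅓)*4 = 2 + 4/3 = 10/3 ≈ 3.3333)
f(Z) = 0 (f(Z) = -1 + (½)*2 = -1 + 1 = 0)
b = 10/3 (b = 10/3 + 0 = 10/3 ≈ 3.3333)
x(U) = 0
q(L, P) = 0 (q(L, P) = (0*(-4))*(10/3) = 0*(10/3) = 0)
13*q(-4, x(-2)) + 13 = 13*0 + 13 = 0 + 13 = 13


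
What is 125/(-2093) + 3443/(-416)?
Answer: -558323/66976 ≈ -8.3362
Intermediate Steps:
125/(-2093) + 3443/(-416) = 125*(-1/2093) + 3443*(-1/416) = -125/2093 - 3443/416 = -558323/66976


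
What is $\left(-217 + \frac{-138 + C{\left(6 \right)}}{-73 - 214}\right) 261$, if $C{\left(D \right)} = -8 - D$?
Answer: $- \frac{16215147}{287} \approx -56499.0$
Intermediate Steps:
$\left(-217 + \frac{-138 + C{\left(6 \right)}}{-73 - 214}\right) 261 = \left(-217 + \frac{-138 - 14}{-73 - 214}\right) 261 = \left(-217 + \frac{-138 - 14}{-287}\right) 261 = \left(-217 + \left(-138 - 14\right) \left(- \frac{1}{287}\right)\right) 261 = \left(-217 - - \frac{152}{287}\right) 261 = \left(-217 + \frac{152}{287}\right) 261 = \left(- \frac{62127}{287}\right) 261 = - \frac{16215147}{287}$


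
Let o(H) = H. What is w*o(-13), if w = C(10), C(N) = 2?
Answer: -26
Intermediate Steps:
w = 2
w*o(-13) = 2*(-13) = -26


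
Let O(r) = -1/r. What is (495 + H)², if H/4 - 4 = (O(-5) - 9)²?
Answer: 421029361/625 ≈ 6.7365e+5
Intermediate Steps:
H = 8144/25 (H = 16 + 4*(-1/(-5) - 9)² = 16 + 4*(-1*(-⅕) - 9)² = 16 + 4*(⅕ - 9)² = 16 + 4*(-44/5)² = 16 + 4*(1936/25) = 16 + 7744/25 = 8144/25 ≈ 325.76)
(495 + H)² = (495 + 8144/25)² = (20519/25)² = 421029361/625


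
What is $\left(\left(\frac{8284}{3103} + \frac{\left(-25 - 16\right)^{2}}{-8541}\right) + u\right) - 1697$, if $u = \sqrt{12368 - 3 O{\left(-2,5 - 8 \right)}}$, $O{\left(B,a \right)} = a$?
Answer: $- \frac{44909583430}{26502723} + \sqrt{12377} \approx -1583.3$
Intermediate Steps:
$u = \sqrt{12377}$ ($u = \sqrt{12368 - 3 \left(5 - 8\right)} = \sqrt{12368 - -9} = \sqrt{12368 + 9} = \sqrt{12377} \approx 111.25$)
$\left(\left(\frac{8284}{3103} + \frac{\left(-25 - 16\right)^{2}}{-8541}\right) + u\right) - 1697 = \left(\left(\frac{8284}{3103} + \frac{\left(-25 - 16\right)^{2}}{-8541}\right) + \sqrt{12377}\right) - 1697 = \left(\left(8284 \cdot \frac{1}{3103} + \left(-41\right)^{2} \left(- \frac{1}{8541}\right)\right) + \sqrt{12377}\right) - 1697 = \left(\left(\frac{8284}{3103} + 1681 \left(- \frac{1}{8541}\right)\right) + \sqrt{12377}\right) - 1697 = \left(\left(\frac{8284}{3103} - \frac{1681}{8541}\right) + \sqrt{12377}\right) - 1697 = \left(\frac{65537501}{26502723} + \sqrt{12377}\right) - 1697 = - \frac{44909583430}{26502723} + \sqrt{12377}$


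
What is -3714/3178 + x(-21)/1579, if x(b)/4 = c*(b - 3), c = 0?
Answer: -1857/1589 ≈ -1.1687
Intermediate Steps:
x(b) = 0 (x(b) = 4*(0*(b - 3)) = 4*(0*(-3 + b)) = 4*0 = 0)
-3714/3178 + x(-21)/1579 = -3714/3178 + 0/1579 = -3714*1/3178 + 0*(1/1579) = -1857/1589 + 0 = -1857/1589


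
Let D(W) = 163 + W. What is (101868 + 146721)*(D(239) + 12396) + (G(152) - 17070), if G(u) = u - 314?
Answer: 3181424790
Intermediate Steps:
G(u) = -314 + u
(101868 + 146721)*(D(239) + 12396) + (G(152) - 17070) = (101868 + 146721)*((163 + 239) + 12396) + ((-314 + 152) - 17070) = 248589*(402 + 12396) + (-162 - 17070) = 248589*12798 - 17232 = 3181442022 - 17232 = 3181424790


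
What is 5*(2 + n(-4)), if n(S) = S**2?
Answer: 90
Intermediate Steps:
5*(2 + n(-4)) = 5*(2 + (-4)**2) = 5*(2 + 16) = 5*18 = 90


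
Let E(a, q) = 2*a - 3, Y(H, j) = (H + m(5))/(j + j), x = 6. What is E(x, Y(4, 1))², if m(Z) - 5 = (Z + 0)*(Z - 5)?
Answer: 81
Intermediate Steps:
m(Z) = 5 + Z*(-5 + Z) (m(Z) = 5 + (Z + 0)*(Z - 5) = 5 + Z*(-5 + Z))
Y(H, j) = (5 + H)/(2*j) (Y(H, j) = (H + (5 + 5² - 5*5))/(j + j) = (H + (5 + 25 - 25))/((2*j)) = (H + 5)*(1/(2*j)) = (5 + H)*(1/(2*j)) = (5 + H)/(2*j))
E(a, q) = -3 + 2*a
E(x, Y(4, 1))² = (-3 + 2*6)² = (-3 + 12)² = 9² = 81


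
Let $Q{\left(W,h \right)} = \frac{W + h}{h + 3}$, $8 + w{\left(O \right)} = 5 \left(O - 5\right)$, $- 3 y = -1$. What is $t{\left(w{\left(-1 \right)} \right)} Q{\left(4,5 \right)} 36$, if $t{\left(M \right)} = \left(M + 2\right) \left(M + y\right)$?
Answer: $54918$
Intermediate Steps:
$y = \frac{1}{3}$ ($y = \left(- \frac{1}{3}\right) \left(-1\right) = \frac{1}{3} \approx 0.33333$)
$w{\left(O \right)} = -33 + 5 O$ ($w{\left(O \right)} = -8 + 5 \left(O - 5\right) = -8 + 5 \left(-5 + O\right) = -8 + \left(-25 + 5 O\right) = -33 + 5 O$)
$Q{\left(W,h \right)} = \frac{W + h}{3 + h}$
$t{\left(M \right)} = \left(2 + M\right) \left(\frac{1}{3} + M\right)$ ($t{\left(M \right)} = \left(M + 2\right) \left(M + \frac{1}{3}\right) = \left(2 + M\right) \left(\frac{1}{3} + M\right)$)
$t{\left(w{\left(-1 \right)} \right)} Q{\left(4,5 \right)} 36 = \left(\frac{2}{3} + \left(-33 + 5 \left(-1\right)\right)^{2} + \frac{7 \left(-33 + 5 \left(-1\right)\right)}{3}\right) \frac{4 + 5}{3 + 5} \cdot 36 = \left(\frac{2}{3} + \left(-33 - 5\right)^{2} + \frac{7 \left(-33 - 5\right)}{3}\right) \frac{1}{8} \cdot 9 \cdot 36 = \left(\frac{2}{3} + \left(-38\right)^{2} + \frac{7}{3} \left(-38\right)\right) \frac{1}{8} \cdot 9 \cdot 36 = \left(\frac{2}{3} + 1444 - \frac{266}{3}\right) \frac{9}{8} \cdot 36 = 1356 \cdot \frac{9}{8} \cdot 36 = \frac{3051}{2} \cdot 36 = 54918$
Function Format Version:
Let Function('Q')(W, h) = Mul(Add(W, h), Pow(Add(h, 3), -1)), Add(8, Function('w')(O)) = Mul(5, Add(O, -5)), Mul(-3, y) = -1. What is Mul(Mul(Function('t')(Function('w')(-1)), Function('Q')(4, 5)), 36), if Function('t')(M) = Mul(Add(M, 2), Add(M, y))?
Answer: 54918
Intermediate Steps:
y = Rational(1, 3) (y = Mul(Rational(-1, 3), -1) = Rational(1, 3) ≈ 0.33333)
Function('w')(O) = Add(-33, Mul(5, O)) (Function('w')(O) = Add(-8, Mul(5, Add(O, -5))) = Add(-8, Mul(5, Add(-5, O))) = Add(-8, Add(-25, Mul(5, O))) = Add(-33, Mul(5, O)))
Function('Q')(W, h) = Mul(Pow(Add(3, h), -1), Add(W, h)) (Function('Q')(W, h) = Mul(Add(W, h), Pow(Add(3, h), -1)) = Mul(Pow(Add(3, h), -1), Add(W, h)))
Function('t')(M) = Mul(Add(2, M), Add(Rational(1, 3), M)) (Function('t')(M) = Mul(Add(M, 2), Add(M, Rational(1, 3))) = Mul(Add(2, M), Add(Rational(1, 3), M)))
Mul(Mul(Function('t')(Function('w')(-1)), Function('Q')(4, 5)), 36) = Mul(Mul(Add(Rational(2, 3), Pow(Add(-33, Mul(5, -1)), 2), Mul(Rational(7, 3), Add(-33, Mul(5, -1)))), Mul(Pow(Add(3, 5), -1), Add(4, 5))), 36) = Mul(Mul(Add(Rational(2, 3), Pow(Add(-33, -5), 2), Mul(Rational(7, 3), Add(-33, -5))), Mul(Pow(8, -1), 9)), 36) = Mul(Mul(Add(Rational(2, 3), Pow(-38, 2), Mul(Rational(7, 3), -38)), Mul(Rational(1, 8), 9)), 36) = Mul(Mul(Add(Rational(2, 3), 1444, Rational(-266, 3)), Rational(9, 8)), 36) = Mul(Mul(1356, Rational(9, 8)), 36) = Mul(Rational(3051, 2), 36) = 54918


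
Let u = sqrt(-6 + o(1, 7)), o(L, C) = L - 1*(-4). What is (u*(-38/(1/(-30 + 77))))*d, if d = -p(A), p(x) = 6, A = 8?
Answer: 10716*I ≈ 10716.0*I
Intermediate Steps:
o(L, C) = 4 + L (o(L, C) = L + 4 = 4 + L)
u = I (u = sqrt(-6 + (4 + 1)) = sqrt(-6 + 5) = sqrt(-1) = I ≈ 1.0*I)
d = -6 (d = -1*6 = -6)
(u*(-38/(1/(-30 + 77))))*d = (I*(-38/(1/(-30 + 77))))*(-6) = (I*(-38/(1/47)))*(-6) = (I*(-38/1/47))*(-6) = (I*(-38*47))*(-6) = (I*(-1786))*(-6) = -1786*I*(-6) = 10716*I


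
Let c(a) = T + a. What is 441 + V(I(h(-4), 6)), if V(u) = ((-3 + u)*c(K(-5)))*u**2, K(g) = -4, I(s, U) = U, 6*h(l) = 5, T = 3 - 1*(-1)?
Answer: 441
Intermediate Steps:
T = 4 (T = 3 + 1 = 4)
h(l) = 5/6 (h(l) = (1/6)*5 = 5/6)
c(a) = 4 + a
V(u) = 0 (V(u) = ((-3 + u)*(4 - 4))*u**2 = ((-3 + u)*0)*u**2 = 0*u**2 = 0)
441 + V(I(h(-4), 6)) = 441 + 0 = 441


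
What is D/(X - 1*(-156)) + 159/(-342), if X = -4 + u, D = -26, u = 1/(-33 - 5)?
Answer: -46523/73150 ≈ -0.63599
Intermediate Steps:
u = -1/38 (u = 1/(-38) = -1/38 ≈ -0.026316)
X = -153/38 (X = -4 - 1/38 = -153/38 ≈ -4.0263)
D/(X - 1*(-156)) + 159/(-342) = -26/(-153/38 - 1*(-156)) + 159/(-342) = -26/(-153/38 + 156) + 159*(-1/342) = -26/5775/38 - 53/114 = -26*38/5775 - 53/114 = -988/5775 - 53/114 = -46523/73150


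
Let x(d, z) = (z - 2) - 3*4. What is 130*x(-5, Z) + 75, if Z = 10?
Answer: -445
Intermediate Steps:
x(d, z) = -14 + z (x(d, z) = (-2 + z) - 12 = -14 + z)
130*x(-5, Z) + 75 = 130*(-14 + 10) + 75 = 130*(-4) + 75 = -520 + 75 = -445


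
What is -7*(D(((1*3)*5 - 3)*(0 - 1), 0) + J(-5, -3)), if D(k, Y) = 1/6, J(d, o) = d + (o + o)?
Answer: 455/6 ≈ 75.833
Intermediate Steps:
J(d, o) = d + 2*o
D(k, Y) = ⅙
-7*(D(((1*3)*5 - 3)*(0 - 1), 0) + J(-5, -3)) = -7*(⅙ + (-5 + 2*(-3))) = -7*(⅙ + (-5 - 6)) = -7*(⅙ - 11) = -7*(-65/6) = 455/6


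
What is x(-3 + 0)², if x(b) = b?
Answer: 9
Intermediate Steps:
x(-3 + 0)² = (-3 + 0)² = (-3)² = 9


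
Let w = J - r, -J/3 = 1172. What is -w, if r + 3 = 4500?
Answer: 8013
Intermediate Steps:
J = -3516 (J = -3*1172 = -3516)
r = 4497 (r = -3 + 4500 = 4497)
w = -8013 (w = -3516 - 1*4497 = -3516 - 4497 = -8013)
-w = -1*(-8013) = 8013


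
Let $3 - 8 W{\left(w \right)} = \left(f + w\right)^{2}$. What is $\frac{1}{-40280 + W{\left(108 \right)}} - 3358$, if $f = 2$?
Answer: $- \frac{1122703654}{334337} \approx -3358.0$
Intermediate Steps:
$W{\left(w \right)} = \frac{3}{8} - \frac{\left(2 + w\right)^{2}}{8}$
$\frac{1}{-40280 + W{\left(108 \right)}} - 3358 = \frac{1}{-40280 + \left(\frac{3}{8} - \frac{\left(2 + 108\right)^{2}}{8}\right)} - 3358 = \frac{1}{-40280 + \left(\frac{3}{8} - \frac{110^{2}}{8}\right)} - 3358 = \frac{1}{-40280 + \left(\frac{3}{8} - \frac{3025}{2}\right)} - 3358 = \frac{1}{-40280 - \frac{12097}{8}} - 3358 = \frac{1}{- \frac{334337}{8}} - 3358 = - \frac{8}{334337} - 3358 = - \frac{1122703654}{334337}$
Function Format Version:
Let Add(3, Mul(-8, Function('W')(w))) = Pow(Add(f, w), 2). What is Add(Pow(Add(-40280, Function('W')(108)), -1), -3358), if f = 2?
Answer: Rational(-1122703654, 334337) ≈ -3358.0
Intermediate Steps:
Function('W')(w) = Add(Rational(3, 8), Mul(Rational(-1, 8), Pow(Add(2, w), 2)))
Add(Pow(Add(-40280, Function('W')(108)), -1), -3358) = Add(Pow(Add(-40280, Add(Rational(3, 8), Mul(Rational(-1, 8), Pow(Add(2, 108), 2)))), -1), -3358) = Add(Pow(Add(-40280, Add(Rational(3, 8), Mul(Rational(-1, 8), Pow(110, 2)))), -1), -3358) = Add(Pow(Add(-40280, Add(Rational(3, 8), Mul(Rational(-1, 8), 12100))), -1), -3358) = Add(Pow(Add(-40280, Add(Rational(3, 8), Rational(-3025, 2))), -1), -3358) = Add(Pow(Add(-40280, Rational(-12097, 8)), -1), -3358) = Add(Pow(Rational(-334337, 8), -1), -3358) = Add(Rational(-8, 334337), -3358) = Rational(-1122703654, 334337)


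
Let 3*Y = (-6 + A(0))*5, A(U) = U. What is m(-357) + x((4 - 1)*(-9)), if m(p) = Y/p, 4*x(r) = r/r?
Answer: 397/1428 ≈ 0.27801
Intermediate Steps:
Y = -10 (Y = ((-6 + 0)*5)/3 = (-6*5)/3 = (1/3)*(-30) = -10)
x(r) = 1/4 (x(r) = (r/r)/4 = (1/4)*1 = 1/4)
m(p) = -10/p
m(-357) + x((4 - 1)*(-9)) = -10/(-357) + 1/4 = -10*(-1/357) + 1/4 = 10/357 + 1/4 = 397/1428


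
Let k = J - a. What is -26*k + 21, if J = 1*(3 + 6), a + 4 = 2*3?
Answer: -161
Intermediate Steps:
a = 2 (a = -4 + 2*3 = -4 + 6 = 2)
J = 9 (J = 1*9 = 9)
k = 7 (k = 9 - 1*2 = 9 - 2 = 7)
-26*k + 21 = -26*7 + 21 = -182 + 21 = -161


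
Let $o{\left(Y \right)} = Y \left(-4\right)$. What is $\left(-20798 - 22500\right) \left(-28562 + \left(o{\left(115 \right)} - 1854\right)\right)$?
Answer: $1336869048$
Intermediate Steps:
$o{\left(Y \right)} = - 4 Y$
$\left(-20798 - 22500\right) \left(-28562 + \left(o{\left(115 \right)} - 1854\right)\right) = \left(-20798 - 22500\right) \left(-28562 - 2314\right) = - 43298 \left(-28562 - 2314\right) = \left(-43298\right) \left(-30876\right) = 1336869048$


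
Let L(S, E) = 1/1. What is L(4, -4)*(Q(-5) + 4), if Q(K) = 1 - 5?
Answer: 0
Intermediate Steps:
L(S, E) = 1
Q(K) = -4
L(4, -4)*(Q(-5) + 4) = 1*(-4 + 4) = 1*0 = 0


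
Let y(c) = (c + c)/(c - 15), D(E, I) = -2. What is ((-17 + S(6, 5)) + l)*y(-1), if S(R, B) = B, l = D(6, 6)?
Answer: -7/4 ≈ -1.7500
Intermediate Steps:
l = -2
y(c) = 2*c/(-15 + c) (y(c) = (2*c)/(-15 + c) = 2*c/(-15 + c))
((-17 + S(6, 5)) + l)*y(-1) = ((-17 + 5) - 2)*(2*(-1)/(-15 - 1)) = (-12 - 2)*(2*(-1)/(-16)) = -28*(-1)*(-1)/16 = -14*⅛ = -7/4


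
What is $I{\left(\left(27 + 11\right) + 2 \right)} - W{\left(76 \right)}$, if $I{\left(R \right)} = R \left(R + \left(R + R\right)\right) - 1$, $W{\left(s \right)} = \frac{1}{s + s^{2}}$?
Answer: $\frac{28083747}{5852} \approx 4799.0$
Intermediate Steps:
$I{\left(R \right)} = -1 + 3 R^{2}$ ($I{\left(R \right)} = R \left(R + 2 R\right) - 1 = R 3 R - 1 = 3 R^{2} - 1 = -1 + 3 R^{2}$)
$I{\left(\left(27 + 11\right) + 2 \right)} - W{\left(76 \right)} = \left(-1 + 3 \left(\left(27 + 11\right) + 2\right)^{2}\right) - \frac{1}{76 \left(1 + 76\right)} = \left(-1 + 3 \left(38 + 2\right)^{2}\right) - \frac{1}{76 \cdot 77} = \left(-1 + 3 \cdot 40^{2}\right) - \frac{1}{76} \cdot \frac{1}{77} = \left(-1 + 3 \cdot 1600\right) - \frac{1}{5852} = \left(-1 + 4800\right) - \frac{1}{5852} = 4799 - \frac{1}{5852} = \frac{28083747}{5852}$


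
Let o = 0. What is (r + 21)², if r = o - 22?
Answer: 1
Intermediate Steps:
r = -22 (r = 0 - 22 = -22)
(r + 21)² = (-22 + 21)² = (-1)² = 1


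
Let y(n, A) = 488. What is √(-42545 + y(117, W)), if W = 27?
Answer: 3*I*√4673 ≈ 205.08*I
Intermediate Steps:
√(-42545 + y(117, W)) = √(-42545 + 488) = √(-42057) = 3*I*√4673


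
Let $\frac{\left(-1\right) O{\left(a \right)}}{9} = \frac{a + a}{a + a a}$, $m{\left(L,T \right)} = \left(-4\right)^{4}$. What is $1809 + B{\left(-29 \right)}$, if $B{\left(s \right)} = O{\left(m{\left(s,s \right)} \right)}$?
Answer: $\frac{464895}{257} \approx 1808.9$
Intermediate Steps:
$m{\left(L,T \right)} = 256$
$O{\left(a \right)} = - \frac{18 a}{a + a^{2}}$ ($O{\left(a \right)} = - 9 \frac{a + a}{a + a a} = - 9 \frac{2 a}{a + a^{2}} = - \frac{18 a}{a + a^{2}}$)
$B{\left(s \right)} = - \frac{18}{257}$ ($B{\left(s \right)} = - \frac{18}{1 + 256} = - \frac{18}{257}$)
$1809 + B{\left(-29 \right)} = 1809 - \frac{18}{257} = \frac{464895}{257}$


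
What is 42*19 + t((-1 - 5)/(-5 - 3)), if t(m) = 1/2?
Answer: 1597/2 ≈ 798.50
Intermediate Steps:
t(m) = 1/2
42*19 + t((-1 - 5)/(-5 - 3)) = 42*19 + 1/2 = 798 + 1/2 = 1597/2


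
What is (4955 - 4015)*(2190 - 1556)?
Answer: 595960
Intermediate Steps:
(4955 - 4015)*(2190 - 1556) = 940*634 = 595960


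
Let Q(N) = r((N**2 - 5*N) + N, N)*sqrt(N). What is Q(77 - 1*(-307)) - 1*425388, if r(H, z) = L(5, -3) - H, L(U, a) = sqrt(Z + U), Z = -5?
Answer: -425388 - 1167360*sqrt(6) ≈ -3.2848e+6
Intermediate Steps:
L(U, a) = sqrt(-5 + U)
r(H, z) = -H (r(H, z) = sqrt(-5 + 5) - H = sqrt(0) - H = 0 - H = -H)
Q(N) = sqrt(N)*(-N**2 + 4*N) (Q(N) = (-((N**2 - 5*N) + N))*sqrt(N) = (-(N**2 - 4*N))*sqrt(N) = (-N**2 + 4*N)*sqrt(N) = sqrt(N)*(-N**2 + 4*N))
Q(77 - 1*(-307)) - 1*425388 = (77 - 1*(-307))**(3/2)*(4 - (77 - 1*(-307))) - 1*425388 = (77 + 307)**(3/2)*(4 - (77 + 307)) - 425388 = 384**(3/2)*(4 - 1*384) - 425388 = (3072*sqrt(6))*(4 - 384) - 425388 = (3072*sqrt(6))*(-380) - 425388 = -1167360*sqrt(6) - 425388 = -425388 - 1167360*sqrt(6)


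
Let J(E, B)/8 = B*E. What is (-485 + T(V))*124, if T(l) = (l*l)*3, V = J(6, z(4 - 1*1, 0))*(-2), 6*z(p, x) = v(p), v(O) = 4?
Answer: 1463572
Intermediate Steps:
z(p, x) = 2/3 (z(p, x) = (1/6)*4 = 2/3)
J(E, B) = 8*B*E (J(E, B) = 8*(B*E) = 8*B*E)
V = -64 (V = (8*(2/3)*6)*(-2) = 32*(-2) = -64)
T(l) = 3*l**2 (T(l) = l**2*3 = 3*l**2)
(-485 + T(V))*124 = (-485 + 3*(-64)**2)*124 = (-485 + 3*4096)*124 = (-485 + 12288)*124 = 11803*124 = 1463572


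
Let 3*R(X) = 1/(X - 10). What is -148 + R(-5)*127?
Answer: -6787/45 ≈ -150.82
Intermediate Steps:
R(X) = 1/(3*(-10 + X)) (R(X) = 1/(3*(X - 10)) = 1/(3*(-10 + X)))
-148 + R(-5)*127 = -148 + (1/(3*(-10 - 5)))*127 = -148 + ((⅓)/(-15))*127 = -148 + ((⅓)*(-1/15))*127 = -148 - 1/45*127 = -148 - 127/45 = -6787/45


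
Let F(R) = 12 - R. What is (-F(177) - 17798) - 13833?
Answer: -31466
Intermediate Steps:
(-F(177) - 17798) - 13833 = (-(12 - 1*177) - 17798) - 13833 = (-(12 - 177) - 17798) - 13833 = (-1*(-165) - 17798) - 13833 = (165 - 17798) - 13833 = -17633 - 13833 = -31466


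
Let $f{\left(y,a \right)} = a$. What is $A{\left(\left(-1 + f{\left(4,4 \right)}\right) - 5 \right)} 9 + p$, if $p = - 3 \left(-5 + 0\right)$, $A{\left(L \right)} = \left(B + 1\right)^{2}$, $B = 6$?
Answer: $456$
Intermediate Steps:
$A{\left(L \right)} = 49$ ($A{\left(L \right)} = \left(6 + 1\right)^{2} = 7^{2} = 49$)
$p = 15$ ($p = \left(-3\right) \left(-5\right) = 15$)
$A{\left(\left(-1 + f{\left(4,4 \right)}\right) - 5 \right)} 9 + p = 49 \cdot 9 + 15 = 441 + 15 = 456$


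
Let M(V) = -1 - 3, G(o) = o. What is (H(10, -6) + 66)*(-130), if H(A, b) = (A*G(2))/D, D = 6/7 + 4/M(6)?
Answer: 9620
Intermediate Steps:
M(V) = -4
D = -⅐ (D = 6/7 + 4/(-4) = 6*(⅐) + 4*(-¼) = 6/7 - 1 = -⅐ ≈ -0.14286)
H(A, b) = -14*A (H(A, b) = (A*2)/(-⅐) = (2*A)*(-7) = -14*A)
(H(10, -6) + 66)*(-130) = (-14*10 + 66)*(-130) = (-140 + 66)*(-130) = -74*(-130) = 9620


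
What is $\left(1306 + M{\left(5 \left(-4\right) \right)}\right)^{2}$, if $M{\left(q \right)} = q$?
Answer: $1653796$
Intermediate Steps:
$\left(1306 + M{\left(5 \left(-4\right) \right)}\right)^{2} = \left(1306 + 5 \left(-4\right)\right)^{2} = \left(1306 - 20\right)^{2} = 1286^{2} = 1653796$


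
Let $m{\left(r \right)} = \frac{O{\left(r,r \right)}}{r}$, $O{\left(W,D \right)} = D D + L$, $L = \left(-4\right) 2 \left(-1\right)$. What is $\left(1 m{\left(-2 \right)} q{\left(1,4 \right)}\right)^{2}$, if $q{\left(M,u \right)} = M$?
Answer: $36$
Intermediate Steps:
$L = 8$ ($L = \left(-8\right) \left(-1\right) = 8$)
$O{\left(W,D \right)} = 8 + D^{2}$ ($O{\left(W,D \right)} = D D + 8 = D^{2} + 8 = 8 + D^{2}$)
$m{\left(r \right)} = \frac{8 + r^{2}}{r}$
$\left(1 m{\left(-2 \right)} q{\left(1,4 \right)}\right)^{2} = \left(1 \left(-2 + \frac{8}{-2}\right) 1\right)^{2} = \left(1 \left(-2 + 8 \left(- \frac{1}{2}\right)\right) 1\right)^{2} = \left(1 \left(-2 - 4\right) 1\right)^{2} = \left(1 \left(-6\right) 1\right)^{2} = \left(\left(-6\right) 1\right)^{2} = \left(-6\right)^{2} = 36$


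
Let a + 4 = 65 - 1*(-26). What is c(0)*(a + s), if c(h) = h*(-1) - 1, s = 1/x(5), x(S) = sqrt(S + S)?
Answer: -87 - sqrt(10)/10 ≈ -87.316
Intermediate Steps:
x(S) = sqrt(2)*sqrt(S) (x(S) = sqrt(2*S) = sqrt(2)*sqrt(S))
a = 87 (a = -4 + (65 - 1*(-26)) = -4 + (65 + 26) = -4 + 91 = 87)
s = sqrt(10)/10 (s = 1/(sqrt(2)*sqrt(5)) = 1/(sqrt(10)) = sqrt(10)/10 ≈ 0.31623)
c(h) = -1 - h (c(h) = -h - 1 = -1 - h)
c(0)*(a + s) = (-1 - 1*0)*(87 + sqrt(10)/10) = (-1 + 0)*(87 + sqrt(10)/10) = -(87 + sqrt(10)/10) = -87 - sqrt(10)/10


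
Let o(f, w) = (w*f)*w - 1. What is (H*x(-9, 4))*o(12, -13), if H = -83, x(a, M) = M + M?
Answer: -1345928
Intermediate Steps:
o(f, w) = -1 + f*w² (o(f, w) = (f*w)*w - 1 = f*w² - 1 = -1 + f*w²)
x(a, M) = 2*M
(H*x(-9, 4))*o(12, -13) = (-166*4)*(-1 + 12*(-13)²) = (-83*8)*(-1 + 12*169) = -664*(-1 + 2028) = -664*2027 = -1345928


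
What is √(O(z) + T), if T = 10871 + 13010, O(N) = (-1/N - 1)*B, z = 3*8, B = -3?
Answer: √382146/4 ≈ 154.54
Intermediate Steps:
z = 24
O(N) = 3 + 3/N (O(N) = (-1/N - 1)*(-3) = (-1 - 1/N)*(-3) = 3 + 3/N)
T = 23881
√(O(z) + T) = √((3 + 3/24) + 23881) = √((3 + 3*(1/24)) + 23881) = √((3 + ⅛) + 23881) = √(25/8 + 23881) = √(191073/8) = √382146/4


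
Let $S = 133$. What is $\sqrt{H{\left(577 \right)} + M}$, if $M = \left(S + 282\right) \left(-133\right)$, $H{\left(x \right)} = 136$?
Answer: $i \sqrt{55059} \approx 234.65 i$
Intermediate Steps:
$M = -55195$ ($M = \left(133 + 282\right) \left(-133\right) = 415 \left(-133\right) = -55195$)
$\sqrt{H{\left(577 \right)} + M} = \sqrt{136 - 55195} = \sqrt{-55059} = i \sqrt{55059}$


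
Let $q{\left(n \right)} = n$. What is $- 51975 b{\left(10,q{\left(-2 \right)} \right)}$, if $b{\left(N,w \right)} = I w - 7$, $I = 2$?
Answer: $571725$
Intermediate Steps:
$b{\left(N,w \right)} = -7 + 2 w$ ($b{\left(N,w \right)} = 2 w - 7 = -7 + 2 w$)
$- 51975 b{\left(10,q{\left(-2 \right)} \right)} = - 51975 \left(-7 + 2 \left(-2\right)\right) = - 51975 \left(-7 - 4\right) = \left(-51975\right) \left(-11\right) = 571725$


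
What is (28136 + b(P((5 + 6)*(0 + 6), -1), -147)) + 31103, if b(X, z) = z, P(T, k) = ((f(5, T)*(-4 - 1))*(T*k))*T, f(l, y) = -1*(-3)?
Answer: 59092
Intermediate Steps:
f(l, y) = 3
P(T, k) = -15*k*T**2 (P(T, k) = ((3*(-4 - 1))*(T*k))*T = ((3*(-5))*(T*k))*T = (-15*T*k)*T = -15*k*T**2)
(28136 + b(P((5 + 6)*(0 + 6), -1), -147)) + 31103 = (28136 - 147) + 31103 = 27989 + 31103 = 59092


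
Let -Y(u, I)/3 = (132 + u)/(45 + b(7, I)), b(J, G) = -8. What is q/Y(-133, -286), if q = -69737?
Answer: -2580269/3 ≈ -8.6009e+5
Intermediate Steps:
Y(u, I) = -396/37 - 3*u/37 (Y(u, I) = -3*(132 + u)/(45 - 8) = -3*(132 + u)/37 = -3*(132/37 + u/37) = -396/37 - 3*u/37)
q/Y(-133, -286) = -69737/(-396/37 - 3/37*(-133)) = -69737/(-396/37 + 399/37) = -69737/3/37 = -69737*37/3 = -2580269/3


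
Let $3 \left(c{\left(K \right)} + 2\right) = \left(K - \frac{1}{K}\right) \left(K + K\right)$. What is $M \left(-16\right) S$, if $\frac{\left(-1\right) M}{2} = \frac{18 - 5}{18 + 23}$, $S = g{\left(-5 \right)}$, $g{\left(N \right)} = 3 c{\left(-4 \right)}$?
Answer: $\frac{9984}{41} \approx 243.51$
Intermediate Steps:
$c{\left(K \right)} = -2 + \frac{2 K \left(K - \frac{1}{K}\right)}{3}$ ($c{\left(K \right)} = -2 + \frac{\left(K - \frac{1}{K}\right) \left(K + K\right)}{3} = -2 + \frac{\left(K - \frac{1}{K}\right) 2 K}{3} = -2 + \frac{2 K \left(K - \frac{1}{K}\right)}{3}$)
$g{\left(N \right)} = 24$ ($g{\left(N \right)} = 3 \left(- \frac{8}{3} + \frac{2 \left(-4\right)^{2}}{3}\right) = 3 \left(- \frac{8}{3} + \frac{2}{3} \cdot 16\right) = 3 \left(- \frac{8}{3} + \frac{32}{3}\right) = 3 \cdot 8 = 24$)
$S = 24$
$M = - \frac{26}{41}$ ($M = - 2 \frac{18 - 5}{18 + 23} = - 2 \cdot \frac{13}{41} = - 2 \cdot 13 \cdot \frac{1}{41} = \left(-2\right) \frac{13}{41} = - \frac{26}{41} \approx -0.63415$)
$M \left(-16\right) S = \left(- \frac{26}{41}\right) \left(-16\right) 24 = \frac{416}{41} \cdot 24 = \frac{9984}{41}$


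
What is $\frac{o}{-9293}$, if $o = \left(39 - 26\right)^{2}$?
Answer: $- \frac{169}{9293} \approx -0.018186$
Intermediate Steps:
$o = 169$ ($o = 13^{2} = 169$)
$\frac{o}{-9293} = \frac{169}{-9293} = 169 \left(- \frac{1}{9293}\right) = - \frac{169}{9293}$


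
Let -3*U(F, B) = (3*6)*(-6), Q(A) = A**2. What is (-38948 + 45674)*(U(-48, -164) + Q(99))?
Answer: 66163662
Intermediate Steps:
U(F, B) = 36 (U(F, B) = -3*6*(-6)/3 = -6*(-6) = -1/3*(-108) = 36)
(-38948 + 45674)*(U(-48, -164) + Q(99)) = (-38948 + 45674)*(36 + 99**2) = 6726*(36 + 9801) = 6726*9837 = 66163662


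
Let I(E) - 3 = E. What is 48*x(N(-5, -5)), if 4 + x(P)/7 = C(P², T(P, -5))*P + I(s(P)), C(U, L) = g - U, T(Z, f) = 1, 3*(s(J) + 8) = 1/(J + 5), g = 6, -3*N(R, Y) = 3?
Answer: -4676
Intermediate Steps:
N(R, Y) = -1 (N(R, Y) = -⅓*3 = -1)
s(J) = -8 + 1/(3*(5 + J)) (s(J) = -8 + 1/(3*(J + 5)) = -8 + 1/(3*(5 + J)))
I(E) = 3 + E
C(U, L) = 6 - U
x(P) = -7 + 7*P*(6 - P²) + 7*(-119 - 24*P)/(3*(5 + P)) (x(P) = -28 + 7*((6 - P²)*P + (3 + (-119 - 24*P)/(3*(5 + P)))) = -28 + 7*(P*(6 - P²) + (3 + (-119 - 24*P)/(3*(5 + P)))) = -28 + 7*(3 + P*(6 - P²) + (-119 - 24*P)/(3*(5 + P))) = -28 + (21 + 7*P*(6 - P²) + 7*(-119 - 24*P)/(3*(5 + P))) = -7 + 7*P*(6 - P²) + 7*(-119 - 24*P)/(3*(5 + P)))
48*x(N(-5, -5)) = 48*(7*(-119 - 24*(-1) + 3*(-1 - 1*(-1)*(-6 + (-1)²))*(5 - 1))/(3*(5 - 1))) = 48*((7/3)*(-119 + 24 + 3*(-1 - 1*(-1)*(-6 + 1))*4)/4) = 48*((7/3)*(¼)*(-119 + 24 + 3*(-1 - 1*(-1)*(-5))*4)) = 48*((7/3)*(¼)*(-119 + 24 + 3*(-1 - 5)*4)) = 48*((7/3)*(¼)*(-119 + 24 + 3*(-6)*4)) = 48*((7/3)*(¼)*(-119 + 24 - 72)) = 48*((7/3)*(¼)*(-167)) = 48*(-1169/12) = -4676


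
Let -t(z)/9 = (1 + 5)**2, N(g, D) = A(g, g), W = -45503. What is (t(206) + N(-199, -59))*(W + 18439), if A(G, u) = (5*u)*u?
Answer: -5350038584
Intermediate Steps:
A(G, u) = 5*u**2
N(g, D) = 5*g**2
t(z) = -324 (t(z) = -9*(1 + 5)**2 = -9*6**2 = -9*36 = -324)
(t(206) + N(-199, -59))*(W + 18439) = (-324 + 5*(-199)**2)*(-45503 + 18439) = (-324 + 5*39601)*(-27064) = (-324 + 198005)*(-27064) = 197681*(-27064) = -5350038584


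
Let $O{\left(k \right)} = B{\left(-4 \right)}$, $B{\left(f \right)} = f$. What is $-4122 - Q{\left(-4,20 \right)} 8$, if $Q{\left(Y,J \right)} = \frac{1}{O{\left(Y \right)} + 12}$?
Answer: $-4123$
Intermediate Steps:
$O{\left(k \right)} = -4$
$Q{\left(Y,J \right)} = \frac{1}{8}$ ($Q{\left(Y,J \right)} = \frac{1}{-4 + 12} = \frac{1}{8}$)
$-4122 - Q{\left(-4,20 \right)} 8 = -4122 - \frac{1}{8} \cdot 8 = -4122 - 1 = -4123$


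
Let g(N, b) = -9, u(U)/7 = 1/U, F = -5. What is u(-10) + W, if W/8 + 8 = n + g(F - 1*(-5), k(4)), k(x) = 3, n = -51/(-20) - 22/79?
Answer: -93637/790 ≈ -118.53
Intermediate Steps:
u(U) = 7/U
n = 3589/1580 (n = -51*(-1/20) - 22*1/79 = 51/20 - 22/79 = 3589/1580 ≈ 2.2715)
W = -46542/395 (W = -64 + 8*(3589/1580 - 9) = -64 + 8*(-10631/1580) = -64 - 21262/395 = -46542/395 ≈ -117.83)
u(-10) + W = 7/(-10) - 46542/395 = 7*(-1/10) - 46542/395 = -7/10 - 46542/395 = -93637/790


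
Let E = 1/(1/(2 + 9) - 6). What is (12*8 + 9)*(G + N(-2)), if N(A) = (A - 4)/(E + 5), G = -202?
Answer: -3350445/157 ≈ -21340.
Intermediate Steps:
E = -11/65 (E = 1/(1/11 - 6) = 1/(-65/11) = -11/65 ≈ -0.16923)
N(A) = -130/157 + 65*A/314 (N(A) = (A - 4)/(-11/65 + 5) = (-4 + A)/(314/65) = (-4 + A)*(65/314) = -130/157 + 65*A/314)
(12*8 + 9)*(G + N(-2)) = (12*8 + 9)*(-202 + (-130/157 + (65/314)*(-2))) = (96 + 9)*(-202 + (-130/157 - 65/157)) = 105*(-202 - 195/157) = 105*(-31909/157) = -3350445/157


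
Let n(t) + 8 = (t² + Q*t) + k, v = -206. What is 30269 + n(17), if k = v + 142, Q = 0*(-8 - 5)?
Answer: 30486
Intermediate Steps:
Q = 0 (Q = 0*(-13) = 0)
k = -64 (k = -206 + 142 = -64)
n(t) = -72 + t² (n(t) = -8 + ((t² + 0*t) - 64) = -8 + ((t² + 0) - 64) = -8 + (t² - 64) = -8 + (-64 + t²) = -72 + t²)
30269 + n(17) = 30269 + (-72 + 17²) = 30269 + (-72 + 289) = 30269 + 217 = 30486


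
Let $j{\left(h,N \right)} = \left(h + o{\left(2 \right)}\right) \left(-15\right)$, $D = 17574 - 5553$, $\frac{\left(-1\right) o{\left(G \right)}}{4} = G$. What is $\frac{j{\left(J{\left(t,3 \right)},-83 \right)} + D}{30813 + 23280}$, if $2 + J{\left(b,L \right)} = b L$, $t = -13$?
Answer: $\frac{4252}{18031} \approx 0.23582$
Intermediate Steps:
$J{\left(b,L \right)} = -2 + L b$ ($J{\left(b,L \right)} = -2 + b L = -2 + L b$)
$o{\left(G \right)} = - 4 G$
$D = 12021$
$j{\left(h,N \right)} = 120 - 15 h$ ($j{\left(h,N \right)} = \left(h - 8\right) \left(-15\right) = \left(-8 + h\right) \left(-15\right) = 120 - 15 h$)
$\frac{j{\left(J{\left(t,3 \right)},-83 \right)} + D}{30813 + 23280} = \frac{\left(120 - 15 \left(-2 + 3 \left(-13\right)\right)\right) + 12021}{30813 + 23280} = \frac{\left(120 - 15 \left(-2 - 39\right)\right) + 12021}{54093} = \left(\left(120 - -615\right) + 12021\right) \frac{1}{54093} = \left(\left(120 + 615\right) + 12021\right) \frac{1}{54093} = \left(735 + 12021\right) \frac{1}{54093} = 12756 \cdot \frac{1}{54093} = \frac{4252}{18031}$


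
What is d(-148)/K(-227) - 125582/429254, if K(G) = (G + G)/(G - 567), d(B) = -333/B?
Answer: 709848043/194881316 ≈ 3.6425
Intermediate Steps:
K(G) = 2*G/(-567 + G) (K(G) = (2*G)/(-567 + G) = 2*G/(-567 + G))
d(-148)/K(-227) - 125582/429254 = (-333/(-148))/((2*(-227)/(-567 - 227))) - 125582/429254 = (-333*(-1/148))/((2*(-227)/(-794))) - 125582*1/429254 = 9/(4*((2*(-227)*(-1/794)))) - 62791/214627 = 9/(4*(227/397)) - 62791/214627 = (9/4)*(397/227) - 62791/214627 = 3573/908 - 62791/214627 = 709848043/194881316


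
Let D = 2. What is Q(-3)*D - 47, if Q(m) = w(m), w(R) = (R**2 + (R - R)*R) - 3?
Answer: -35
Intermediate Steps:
w(R) = -3 + R**2 (w(R) = (R**2 + 0*R) - 3 = (R**2 + 0) - 3 = R**2 - 3 = -3 + R**2)
Q(m) = -3 + m**2
Q(-3)*D - 47 = (-3 + (-3)**2)*2 - 47 = (-3 + 9)*2 - 47 = 6*2 - 47 = 12 - 47 = -35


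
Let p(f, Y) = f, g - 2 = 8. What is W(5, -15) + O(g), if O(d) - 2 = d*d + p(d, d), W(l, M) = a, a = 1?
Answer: 113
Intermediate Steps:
g = 10 (g = 2 + 8 = 10)
W(l, M) = 1
O(d) = 2 + d + d² (O(d) = 2 + (d*d + d) = 2 + (d² + d) = 2 + (d + d²) = 2 + d + d²)
W(5, -15) + O(g) = 1 + (2 + 10 + 10²) = 1 + (2 + 10 + 100) = 1 + 112 = 113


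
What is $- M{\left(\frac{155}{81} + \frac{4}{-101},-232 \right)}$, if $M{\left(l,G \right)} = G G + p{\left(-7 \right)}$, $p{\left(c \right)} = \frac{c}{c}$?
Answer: $-53825$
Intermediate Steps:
$p{\left(c \right)} = 1$
$M{\left(l,G \right)} = 1 + G^{2}$ ($M{\left(l,G \right)} = G G + 1 = G^{2} + 1 = 1 + G^{2}$)
$- M{\left(\frac{155}{81} + \frac{4}{-101},-232 \right)} = - (1 + \left(-232\right)^{2}) = - (1 + 53824) = \left(-1\right) 53825 = -53825$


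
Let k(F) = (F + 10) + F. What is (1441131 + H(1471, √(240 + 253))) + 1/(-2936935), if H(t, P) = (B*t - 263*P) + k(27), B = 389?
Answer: 5913266046089/2936935 - 263*√493 ≈ 2.0076e+6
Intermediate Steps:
k(F) = 10 + 2*F (k(F) = (10 + F) + F = 10 + 2*F)
H(t, P) = 64 - 263*P + 389*t (H(t, P) = (389*t - 263*P) + (10 + 2*27) = (-263*P + 389*t) + (10 + 54) = (-263*P + 389*t) + 64 = 64 - 263*P + 389*t)
(1441131 + H(1471, √(240 + 253))) + 1/(-2936935) = (1441131 + (64 - 263*√(240 + 253) + 389*1471)) + 1/(-2936935) = (1441131 + (64 - 263*√493 + 572219)) - 1/2936935 = (1441131 + (572283 - 263*√493)) - 1/2936935 = (2013414 - 263*√493) - 1/2936935 = 5913266046089/2936935 - 263*√493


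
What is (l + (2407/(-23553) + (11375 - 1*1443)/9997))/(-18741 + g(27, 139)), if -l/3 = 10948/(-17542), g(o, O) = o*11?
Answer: -62719171699/418580272539324 ≈ -0.00014984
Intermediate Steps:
g(o, O) = 11*o
l = 2346/1253 (l = -32844/(-17542) = -32844*(-1)/17542 = -3*(-782/1253) = 2346/1253 ≈ 1.8723)
(l + (2407/(-23553) + (11375 - 1*1443)/9997))/(-18741 + g(27, 139)) = (2346/1253 + (2407/(-23553) + (11375 - 1*1443)/9997))/(-18741 + 11*27) = (2346/1253 + (2407*(-1/23553) + (11375 - 1443)*(1/9997)))/(-18741 + 297) = (2346/1253 + (-2407/23553 + 9932*(1/9997)))/(-18444) = (2346/1253 + (-2407/23553 + 764/769))*(-1/18444) = (2346/1253 + 16143509/18112257)*(-1/18444) = (62719171699/22694658021)*(-1/18444) = -62719171699/418580272539324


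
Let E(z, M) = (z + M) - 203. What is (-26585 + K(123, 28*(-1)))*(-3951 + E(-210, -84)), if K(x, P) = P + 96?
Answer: 117947616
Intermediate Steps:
K(x, P) = 96 + P
E(z, M) = -203 + M + z (E(z, M) = (M + z) - 203 = -203 + M + z)
(-26585 + K(123, 28*(-1)))*(-3951 + E(-210, -84)) = (-26585 + (96 + 28*(-1)))*(-3951 + (-203 - 84 - 210)) = (-26585 + (96 - 28))*(-3951 - 497) = (-26585 + 68)*(-4448) = -26517*(-4448) = 117947616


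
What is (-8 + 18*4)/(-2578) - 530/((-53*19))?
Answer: 12282/24491 ≈ 0.50149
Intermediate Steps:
(-8 + 18*4)/(-2578) - 530/((-53*19)) = (-8 + 72)*(-1/2578) - 530/(-1007) = 64*(-1/2578) - 530*(-1/1007) = -32/1289 + 10/19 = 12282/24491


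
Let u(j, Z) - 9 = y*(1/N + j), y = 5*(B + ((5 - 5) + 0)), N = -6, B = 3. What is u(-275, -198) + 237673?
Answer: 467109/2 ≈ 2.3355e+5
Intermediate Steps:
y = 15 (y = 5*(3 + ((5 - 5) + 0)) = 5*(3 + (0 + 0)) = 5*(3 + 0) = 5*3 = 15)
u(j, Z) = 13/2 + 15*j (u(j, Z) = 9 + 15*(1/(-6) + j) = 9 + 15*(-⅙ + j) = 9 + (-5/2 + 15*j) = 13/2 + 15*j)
u(-275, -198) + 237673 = (13/2 + 15*(-275)) + 237673 = (13/2 - 4125) + 237673 = -8237/2 + 237673 = 467109/2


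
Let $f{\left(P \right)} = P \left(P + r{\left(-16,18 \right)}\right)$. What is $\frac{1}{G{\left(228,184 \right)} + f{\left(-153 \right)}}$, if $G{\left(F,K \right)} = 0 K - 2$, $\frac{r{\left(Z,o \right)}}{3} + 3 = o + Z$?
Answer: $\frac{1}{23866} \approx 4.1901 \cdot 10^{-5}$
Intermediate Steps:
$r{\left(Z,o \right)} = -9 + 3 Z + 3 o$ ($r{\left(Z,o \right)} = -9 + 3 \left(o + Z\right) = -9 + 3 \left(Z + o\right) = -9 + \left(3 Z + 3 o\right) = -9 + 3 Z + 3 o$)
$G{\left(F,K \right)} = -2$ ($G{\left(F,K \right)} = 0 - 2 = -2$)
$f{\left(P \right)} = P \left(-3 + P\right)$ ($f{\left(P \right)} = P \left(P + \left(-9 + 3 \left(-16\right) + 3 \cdot 18\right)\right) = P \left(P - 3\right) = P \left(-3 + P\right)$)
$\frac{1}{G{\left(228,184 \right)} + f{\left(-153 \right)}} = \frac{1}{-2 - 153 \left(-3 - 153\right)} = \frac{1}{-2 - -23868} = \frac{1}{-2 + 23868} = \frac{1}{23866}$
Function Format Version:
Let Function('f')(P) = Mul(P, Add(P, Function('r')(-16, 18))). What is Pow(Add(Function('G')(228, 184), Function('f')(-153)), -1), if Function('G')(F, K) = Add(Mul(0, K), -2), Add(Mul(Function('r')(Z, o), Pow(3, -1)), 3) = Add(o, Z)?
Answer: Rational(1, 23866) ≈ 4.1901e-5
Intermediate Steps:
Function('r')(Z, o) = Add(-9, Mul(3, Z), Mul(3, o)) (Function('r')(Z, o) = Add(-9, Mul(3, Add(o, Z))) = Add(-9, Mul(3, Add(Z, o))) = Add(-9, Add(Mul(3, Z), Mul(3, o))) = Add(-9, Mul(3, Z), Mul(3, o)))
Function('G')(F, K) = -2 (Function('G')(F, K) = Add(0, -2) = -2)
Function('f')(P) = Mul(P, Add(-3, P)) (Function('f')(P) = Mul(P, Add(P, Add(-9, Mul(3, -16), Mul(3, 18)))) = Mul(P, Add(P, Add(-9, -48, 54))) = Mul(P, Add(P, -3)) = Mul(P, Add(-3, P)))
Pow(Add(Function('G')(228, 184), Function('f')(-153)), -1) = Pow(Add(-2, Mul(-153, Add(-3, -153))), -1) = Pow(Add(-2, Mul(-153, -156)), -1) = Pow(Add(-2, 23868), -1) = Pow(23866, -1) = Rational(1, 23866)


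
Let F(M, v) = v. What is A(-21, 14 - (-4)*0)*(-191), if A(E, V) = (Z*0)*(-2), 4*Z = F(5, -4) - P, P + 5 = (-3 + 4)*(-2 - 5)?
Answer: 0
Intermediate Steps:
P = -12 (P = -5 + (-3 + 4)*(-2 - 5) = -5 + 1*(-7) = -5 - 7 = -12)
Z = 2 (Z = (-4 - 1*(-12))/4 = (-4 + 12)/4 = (¼)*8 = 2)
A(E, V) = 0 (A(E, V) = (2*0)*(-2) = 0*(-2) = 0)
A(-21, 14 - (-4)*0)*(-191) = 0*(-191) = 0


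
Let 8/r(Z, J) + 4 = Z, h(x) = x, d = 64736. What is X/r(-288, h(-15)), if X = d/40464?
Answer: -147679/2529 ≈ -58.394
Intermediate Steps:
r(Z, J) = 8/(-4 + Z)
X = 4046/2529 (X = 64736/40464 = 64736*(1/40464) = 4046/2529 ≈ 1.5998)
X/r(-288, h(-15)) = 4046/(2529*((8/(-4 - 288)))) = 4046/(2529*((8/(-292)))) = 4046/(2529*((8*(-1/292)))) = 4046/(2529*(-2/73)) = (4046/2529)*(-73/2) = -147679/2529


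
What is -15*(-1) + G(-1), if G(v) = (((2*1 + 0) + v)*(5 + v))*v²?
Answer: 19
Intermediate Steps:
G(v) = v²*(2 + v)*(5 + v) (G(v) = (((2 + 0) + v)*(5 + v))*v² = ((2 + v)*(5 + v))*v² = v²*(2 + v)*(5 + v))
-15*(-1) + G(-1) = -15*(-1) + (-1)²*(10 + (-1)² + 7*(-1)) = 15 + 1*(10 + 1 - 7) = 15 + 1*4 = 15 + 4 = 19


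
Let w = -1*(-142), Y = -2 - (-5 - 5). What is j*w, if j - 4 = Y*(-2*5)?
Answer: -10792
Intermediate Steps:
Y = 8 (Y = -2 - 1*(-10) = -2 + 10 = 8)
j = -76 (j = 4 + 8*(-2*5) = 4 + 8*(-10) = 4 - 80 = -76)
w = 142
j*w = -76*142 = -10792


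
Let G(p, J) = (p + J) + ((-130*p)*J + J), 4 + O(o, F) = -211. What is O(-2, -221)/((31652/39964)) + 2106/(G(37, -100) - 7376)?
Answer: -1017008338187/3746496893 ≈ -271.46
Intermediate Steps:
O(o, F) = -215 (O(o, F) = -4 - 211 = -215)
G(p, J) = p + 2*J - 130*J*p (G(p, J) = (J + p) + (-130*J*p + J) = (J + p) + (J - 130*J*p) = p + 2*J - 130*J*p)
O(-2, -221)/((31652/39964)) + 2106/(G(37, -100) - 7376) = -215/(31652/39964) + 2106/((37 + 2*(-100) - 130*(-100)*37) - 7376) = -215/(31652*(1/39964)) + 2106/((37 - 200 + 481000) - 7376) = -215/7913/9991 + 2106/(480837 - 7376) = -215*9991/7913 + 2106/473461 = -2148065/7913 + 2106*(1/473461) = -2148065/7913 + 2106/473461 = -1017008338187/3746496893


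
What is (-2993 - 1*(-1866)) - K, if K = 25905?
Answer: -27032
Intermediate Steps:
(-2993 - 1*(-1866)) - K = (-2993 - 1*(-1866)) - 1*25905 = (-2993 + 1866) - 25905 = -1127 - 25905 = -27032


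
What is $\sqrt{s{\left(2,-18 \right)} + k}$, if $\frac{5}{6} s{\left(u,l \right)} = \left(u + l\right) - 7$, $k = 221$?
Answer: $\frac{\sqrt{4835}}{5} \approx 13.907$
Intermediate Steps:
$s{\left(u,l \right)} = - \frac{42}{5} + \frac{6 l}{5} + \frac{6 u}{5}$ ($s{\left(u,l \right)} = \frac{6 \left(\left(u + l\right) - 7\right)}{5} = \frac{6 \left(\left(l + u\right) - 7\right)}{5} = \frac{6 \left(-7 + l + u\right)}{5} = - \frac{42}{5} + \frac{6 l}{5} + \frac{6 u}{5}$)
$\sqrt{s{\left(2,-18 \right)} + k} = \sqrt{\left(- \frac{42}{5} + \frac{6}{5} \left(-18\right) + \frac{6}{5} \cdot 2\right) + 221} = \sqrt{\left(- \frac{42}{5} - \frac{108}{5} + \frac{12}{5}\right) + 221} = \sqrt{- \frac{138}{5} + 221} = \sqrt{\frac{967}{5}} = \frac{\sqrt{4835}}{5}$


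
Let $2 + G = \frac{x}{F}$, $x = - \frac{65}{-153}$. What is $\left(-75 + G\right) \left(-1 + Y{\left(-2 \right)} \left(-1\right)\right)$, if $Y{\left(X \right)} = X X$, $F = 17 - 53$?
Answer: $\frac{2120905}{5508} \approx 385.06$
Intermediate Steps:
$x = \frac{65}{153}$ ($x = \left(-65\right) \left(- \frac{1}{153}\right) = \frac{65}{153} \approx 0.42484$)
$F = -36$
$Y{\left(X \right)} = X^{2}$
$G = - \frac{11081}{5508}$ ($G = -2 + \frac{65}{153 \left(-36\right)} = -2 + \frac{65}{153} \left(- \frac{1}{36}\right) = -2 - \frac{65}{5508} = - \frac{11081}{5508} \approx -2.0118$)
$\left(-75 + G\right) \left(-1 + Y{\left(-2 \right)} \left(-1\right)\right) = \left(-75 - \frac{11081}{5508}\right) \left(-1 + \left(-2\right)^{2} \left(-1\right)\right) = - \frac{424181 \left(-1 + 4 \left(-1\right)\right)}{5508} = - \frac{424181 \left(-1 - 4\right)}{5508} = \left(- \frac{424181}{5508}\right) \left(-5\right) = \frac{2120905}{5508}$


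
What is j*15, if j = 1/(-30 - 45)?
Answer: -⅕ ≈ -0.20000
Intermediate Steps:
j = -1/75 (j = 1/(-75) = -1/75 ≈ -0.013333)
j*15 = -1/75*15 = -⅕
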